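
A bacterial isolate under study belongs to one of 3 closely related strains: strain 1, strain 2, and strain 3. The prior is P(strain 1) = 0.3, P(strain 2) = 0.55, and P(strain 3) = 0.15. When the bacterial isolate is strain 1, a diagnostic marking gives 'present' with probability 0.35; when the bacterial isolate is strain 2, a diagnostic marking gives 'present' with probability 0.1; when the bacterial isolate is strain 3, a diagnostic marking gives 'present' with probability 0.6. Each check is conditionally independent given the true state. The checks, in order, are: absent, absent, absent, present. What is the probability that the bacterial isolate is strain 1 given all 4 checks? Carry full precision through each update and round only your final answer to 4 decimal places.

0.3861

After 'absent': normaliser = 0.65·0.3000 + 0.9·0.5500 + 0.4·0.1500; P(strain 1) ≈ 0.2600, P(strain 2) ≈ 0.6600, P(strain 3) ≈ 0.0800
After 'absent': normaliser = 0.65·0.2600 + 0.9·0.6600 + 0.4·0.0800; P(strain 1) ≈ 0.2126, P(strain 2) ≈ 0.7472, P(strain 3) ≈ 0.0403
After 'absent': normaliser = 0.65·0.2126 + 0.9·0.7472 + 0.4·0.0403; P(strain 1) ≈ 0.1671, P(strain 2) ≈ 0.8134, P(strain 3) ≈ 0.0195
After 'present': normaliser = 0.35·0.1671 + 0.1·0.8134 + 0.6·0.0195; P(strain 1) ≈ 0.3861, P(strain 2) ≈ 0.5368, P(strain 3) ≈ 0.0771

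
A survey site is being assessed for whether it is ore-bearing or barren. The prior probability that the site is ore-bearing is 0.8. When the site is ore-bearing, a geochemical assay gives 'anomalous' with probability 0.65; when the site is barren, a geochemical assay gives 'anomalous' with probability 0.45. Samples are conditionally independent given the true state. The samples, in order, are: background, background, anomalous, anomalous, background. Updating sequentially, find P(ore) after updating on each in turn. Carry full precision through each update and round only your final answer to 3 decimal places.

After 'background': P(ore) = 0.35·0.8000 / (0.35·0.8000 + 0.55·0.2000) ≈ 0.7179
After 'background': P(ore) = 0.35·0.7179 / (0.35·0.7179 + 0.55·0.2821) ≈ 0.6183
After 'anomalous': P(ore) = 0.65·0.6183 / (0.65·0.6183 + 0.45·0.3817) ≈ 0.7006
After 'anomalous': P(ore) = 0.65·0.7006 / (0.65·0.7006 + 0.45·0.2994) ≈ 0.7717
After 'background': P(ore) = 0.35·0.7717 / (0.35·0.7717 + 0.55·0.2283) ≈ 0.6826

0.683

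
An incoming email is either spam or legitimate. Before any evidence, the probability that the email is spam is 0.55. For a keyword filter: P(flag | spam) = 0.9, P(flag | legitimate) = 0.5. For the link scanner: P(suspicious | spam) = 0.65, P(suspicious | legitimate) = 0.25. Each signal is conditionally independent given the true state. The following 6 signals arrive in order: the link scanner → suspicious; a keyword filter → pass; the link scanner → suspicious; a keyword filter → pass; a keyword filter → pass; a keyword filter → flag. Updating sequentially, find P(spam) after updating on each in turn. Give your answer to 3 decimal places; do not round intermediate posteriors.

After the link scanner='suspicious': P(spam) = 0.65·0.5500 / (0.65·0.5500 + 0.25·0.4500) ≈ 0.7606
After a keyword filter='pass': P(spam) = 0.1·0.7606 / (0.1·0.7606 + 0.5·0.2394) ≈ 0.3886
After the link scanner='suspicious': P(spam) = 0.65·0.3886 / (0.65·0.3886 + 0.25·0.6114) ≈ 0.6230
After a keyword filter='pass': P(spam) = 0.1·0.6230 / (0.1·0.6230 + 0.5·0.3770) ≈ 0.2484
After a keyword filter='pass': P(spam) = 0.1·0.2484 / (0.1·0.2484 + 0.5·0.7516) ≈ 0.0620
After a keyword filter='flag': P(spam) = 0.9·0.0620 / (0.9·0.0620 + 0.5·0.9380) ≈ 0.1063

0.106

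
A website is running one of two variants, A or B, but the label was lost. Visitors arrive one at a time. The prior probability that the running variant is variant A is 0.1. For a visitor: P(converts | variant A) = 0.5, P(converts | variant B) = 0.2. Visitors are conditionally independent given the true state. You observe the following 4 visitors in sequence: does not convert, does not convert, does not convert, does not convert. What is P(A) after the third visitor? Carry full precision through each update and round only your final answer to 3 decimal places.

0.026

After 'does not convert': P(A) = 0.5·0.1000 / (0.5·0.1000 + 0.8·0.9000) ≈ 0.0649
After 'does not convert': P(A) = 0.5·0.0649 / (0.5·0.0649 + 0.8·0.9351) ≈ 0.0416
After 'does not convert': P(A) = 0.5·0.0416 / (0.5·0.0416 + 0.8·0.9584) ≈ 0.0264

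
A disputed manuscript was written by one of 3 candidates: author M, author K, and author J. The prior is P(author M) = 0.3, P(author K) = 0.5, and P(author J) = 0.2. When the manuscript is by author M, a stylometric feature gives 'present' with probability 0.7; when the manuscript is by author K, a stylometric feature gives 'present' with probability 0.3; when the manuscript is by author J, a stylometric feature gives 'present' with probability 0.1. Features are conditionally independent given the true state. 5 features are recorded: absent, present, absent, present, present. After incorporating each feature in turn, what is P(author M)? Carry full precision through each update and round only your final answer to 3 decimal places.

After 'absent': normaliser = 0.3·0.3000 + 0.7·0.5000 + 0.9·0.2000; P(author M) ≈ 0.1452, P(author K) ≈ 0.5645, P(author J) ≈ 0.2903
After 'present': normaliser = 0.7·0.1452 + 0.3·0.5645 + 0.1·0.2903; P(author M) ≈ 0.3387, P(author K) ≈ 0.5645, P(author J) ≈ 0.0968
After 'absent': normaliser = 0.3·0.3387 + 0.7·0.5645 + 0.9·0.0968; P(author M) ≈ 0.1740, P(author K) ≈ 0.6768, P(author J) ≈ 0.1492
After 'present': normaliser = 0.7·0.1740 + 0.3·0.6768 + 0.1·0.1492; P(author M) ≈ 0.3585, P(author K) ≈ 0.5976, P(author J) ≈ 0.0439
After 'present': normaliser = 0.7·0.3585 + 0.3·0.5976 + 0.1·0.0439; P(author M) ≈ 0.5774, P(author K) ≈ 0.4125, P(author J) ≈ 0.0101

0.577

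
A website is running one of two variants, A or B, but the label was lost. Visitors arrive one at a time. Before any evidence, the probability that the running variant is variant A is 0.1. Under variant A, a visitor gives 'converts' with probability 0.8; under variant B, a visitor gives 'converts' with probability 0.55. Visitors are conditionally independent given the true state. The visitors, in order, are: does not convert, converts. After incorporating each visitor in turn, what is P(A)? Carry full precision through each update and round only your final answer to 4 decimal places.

0.0670

After 'does not convert': P(A) = 0.2·0.1000 / (0.2·0.1000 + 0.45·0.9000) ≈ 0.0471
After 'converts': P(A) = 0.8·0.0471 / (0.8·0.0471 + 0.55·0.9529) ≈ 0.0670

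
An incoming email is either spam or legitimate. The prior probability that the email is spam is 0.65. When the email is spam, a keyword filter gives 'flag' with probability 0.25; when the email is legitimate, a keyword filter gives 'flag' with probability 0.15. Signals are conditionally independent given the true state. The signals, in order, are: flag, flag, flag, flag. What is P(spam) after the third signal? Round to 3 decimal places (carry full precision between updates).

After 'flag': P(spam) = 0.25·0.6500 / (0.25·0.6500 + 0.15·0.3500) ≈ 0.7558
After 'flag': P(spam) = 0.25·0.7558 / (0.25·0.7558 + 0.15·0.2442) ≈ 0.8376
After 'flag': P(spam) = 0.25·0.8376 / (0.25·0.8376 + 0.15·0.1624) ≈ 0.8958

0.896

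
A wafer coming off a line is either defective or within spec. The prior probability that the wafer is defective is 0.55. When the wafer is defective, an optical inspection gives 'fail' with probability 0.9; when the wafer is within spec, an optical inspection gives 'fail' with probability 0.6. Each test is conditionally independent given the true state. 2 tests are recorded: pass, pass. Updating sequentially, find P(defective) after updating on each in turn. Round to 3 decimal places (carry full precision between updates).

Each posterior becomes the prior for the next update.
After 'pass': P(defective) = 0.1·0.5500 / (0.1·0.5500 + 0.4·0.4500) ≈ 0.2340
After 'pass': P(defective) = 0.1·0.2340 / (0.1·0.2340 + 0.4·0.7660) ≈ 0.0710

0.071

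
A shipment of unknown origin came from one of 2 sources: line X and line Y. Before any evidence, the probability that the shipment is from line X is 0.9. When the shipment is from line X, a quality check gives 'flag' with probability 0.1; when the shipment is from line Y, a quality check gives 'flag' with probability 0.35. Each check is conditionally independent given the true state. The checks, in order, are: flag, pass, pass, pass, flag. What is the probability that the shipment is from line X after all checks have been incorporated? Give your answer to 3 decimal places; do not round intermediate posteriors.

0.661

After 'flag': P(line X) = 0.1·0.9000 / (0.1·0.9000 + 0.35·0.1000) ≈ 0.7200
After 'pass': P(line X) = 0.9·0.7200 / (0.9·0.7200 + 0.65·0.2800) ≈ 0.7807
After 'pass': P(line X) = 0.9·0.7807 / (0.9·0.7807 + 0.65·0.2193) ≈ 0.8314
After 'pass': P(line X) = 0.9·0.8314 / (0.9·0.8314 + 0.65·0.1686) ≈ 0.8722
After 'flag': P(line X) = 0.1·0.8722 / (0.1·0.8722 + 0.35·0.1278) ≈ 0.6610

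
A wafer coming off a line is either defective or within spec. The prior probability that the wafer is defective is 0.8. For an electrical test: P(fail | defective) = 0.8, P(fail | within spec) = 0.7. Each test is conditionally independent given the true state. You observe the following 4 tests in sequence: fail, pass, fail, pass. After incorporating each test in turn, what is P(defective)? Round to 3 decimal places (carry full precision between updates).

After 'fail': P(defective) = 0.8·0.8000 / (0.8·0.8000 + 0.7·0.2000) ≈ 0.8205
After 'pass': P(defective) = 0.2·0.8205 / (0.2·0.8205 + 0.3·0.1795) ≈ 0.7529
After 'fail': P(defective) = 0.8·0.7529 / (0.8·0.7529 + 0.7·0.2471) ≈ 0.7769
After 'pass': P(defective) = 0.2·0.7769 / (0.2·0.7769 + 0.3·0.2231) ≈ 0.6990

0.699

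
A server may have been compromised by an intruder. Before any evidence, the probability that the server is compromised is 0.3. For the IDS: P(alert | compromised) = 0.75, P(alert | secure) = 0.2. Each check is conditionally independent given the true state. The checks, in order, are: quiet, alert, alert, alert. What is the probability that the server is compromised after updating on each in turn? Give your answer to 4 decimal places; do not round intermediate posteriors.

0.8760

After 'quiet': P(compromised) = 0.25·0.3000 / (0.25·0.3000 + 0.8·0.7000) ≈ 0.1181
After 'alert': P(compromised) = 0.75·0.1181 / (0.75·0.1181 + 0.2·0.8819) ≈ 0.3343
After 'alert': P(compromised) = 0.75·0.3343 / (0.75·0.3343 + 0.2·0.6657) ≈ 0.6532
After 'alert': P(compromised) = 0.75·0.6532 / (0.75·0.6532 + 0.2·0.3468) ≈ 0.8760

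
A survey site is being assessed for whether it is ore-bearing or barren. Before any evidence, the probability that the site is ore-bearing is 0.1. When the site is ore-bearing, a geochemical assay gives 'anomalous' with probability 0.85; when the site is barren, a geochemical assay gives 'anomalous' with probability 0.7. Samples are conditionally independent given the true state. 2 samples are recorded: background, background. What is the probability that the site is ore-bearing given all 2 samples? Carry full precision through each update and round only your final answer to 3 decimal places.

After 'background': P(ore) = 0.15·0.1000 / (0.15·0.1000 + 0.3·0.9000) ≈ 0.0526
After 'background': P(ore) = 0.15·0.0526 / (0.15·0.0526 + 0.3·0.9474) ≈ 0.0270

0.027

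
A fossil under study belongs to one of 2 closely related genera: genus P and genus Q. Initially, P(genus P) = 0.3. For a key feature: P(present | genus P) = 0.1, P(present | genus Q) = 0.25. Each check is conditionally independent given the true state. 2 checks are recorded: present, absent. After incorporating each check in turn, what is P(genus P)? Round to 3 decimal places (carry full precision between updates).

After 'present': P(genus P) = 0.1·0.3000 / (0.1·0.3000 + 0.25·0.7000) ≈ 0.1463
After 'absent': P(genus P) = 0.9·0.1463 / (0.9·0.1463 + 0.75·0.8537) ≈ 0.1706

0.171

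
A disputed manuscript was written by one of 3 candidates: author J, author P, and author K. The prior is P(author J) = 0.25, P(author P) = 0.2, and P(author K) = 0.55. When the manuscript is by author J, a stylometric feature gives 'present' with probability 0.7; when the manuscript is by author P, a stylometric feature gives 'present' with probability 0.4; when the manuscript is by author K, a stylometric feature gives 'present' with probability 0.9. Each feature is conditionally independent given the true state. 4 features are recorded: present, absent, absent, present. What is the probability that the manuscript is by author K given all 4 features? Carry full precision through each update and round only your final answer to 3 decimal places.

Apply Bayes' rule sequentially, carrying P(author K) forward.
After 'present': normaliser = 0.7·0.2500 + 0.4·0.2000 + 0.9·0.5500; P(author J) ≈ 0.2333, P(author P) ≈ 0.1067, P(author K) ≈ 0.6600
After 'absent': normaliser = 0.3·0.2333 + 0.6·0.1067 + 0.1·0.6600; P(author J) ≈ 0.3500, P(author P) ≈ 0.3200, P(author K) ≈ 0.3300
After 'absent': normaliser = 0.3·0.3500 + 0.6·0.3200 + 0.1·0.3300; P(author J) ≈ 0.3182, P(author P) ≈ 0.5818, P(author K) ≈ 0.1000
After 'present': normaliser = 0.7·0.3182 + 0.4·0.5818 + 0.9·0.1000; P(author J) ≈ 0.4083, P(author P) ≈ 0.4267, P(author K) ≈ 0.1650

0.165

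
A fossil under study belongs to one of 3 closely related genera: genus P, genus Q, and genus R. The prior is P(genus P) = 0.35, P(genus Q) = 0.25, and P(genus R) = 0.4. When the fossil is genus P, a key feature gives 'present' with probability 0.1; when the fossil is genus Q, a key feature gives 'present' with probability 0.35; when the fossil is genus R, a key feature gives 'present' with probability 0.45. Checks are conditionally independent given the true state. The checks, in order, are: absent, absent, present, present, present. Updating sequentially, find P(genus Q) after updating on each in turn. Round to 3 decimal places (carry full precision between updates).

After 'absent': normaliser = 0.9·0.3500 + 0.65·0.2500 + 0.55·0.4000; P(genus P) ≈ 0.4516, P(genus Q) ≈ 0.2330, P(genus R) ≈ 0.3154
After 'absent': normaliser = 0.9·0.4516 + 0.65·0.2330 + 0.55·0.3154; P(genus P) ≈ 0.5557, P(genus Q) ≈ 0.2071, P(genus R) ≈ 0.2372
After 'present': normaliser = 0.1·0.5557 + 0.35·0.2071 + 0.45·0.2372; P(genus P) ≈ 0.2367, P(genus Q) ≈ 0.3087, P(genus R) ≈ 0.4546
After 'present': normaliser = 0.1·0.2367 + 0.35·0.3087 + 0.45·0.4546; P(genus P) ≈ 0.0704, P(genus Q) ≈ 0.3213, P(genus R) ≈ 0.6084
After 'present': normaliser = 0.1·0.0704 + 0.35·0.3213 + 0.45·0.6084; P(genus P) ≈ 0.0179, P(genus Q) ≈ 0.2859, P(genus R) ≈ 0.6962

0.286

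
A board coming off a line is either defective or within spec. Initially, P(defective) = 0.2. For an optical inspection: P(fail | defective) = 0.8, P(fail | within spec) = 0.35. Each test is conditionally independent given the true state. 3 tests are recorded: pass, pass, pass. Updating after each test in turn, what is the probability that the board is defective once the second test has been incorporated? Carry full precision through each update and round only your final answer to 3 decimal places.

After 'pass': P(defective) = 0.2·0.2000 / (0.2·0.2000 + 0.65·0.8000) ≈ 0.0714
After 'pass': P(defective) = 0.2·0.0714 / (0.2·0.0714 + 0.65·0.9286) ≈ 0.0231

0.023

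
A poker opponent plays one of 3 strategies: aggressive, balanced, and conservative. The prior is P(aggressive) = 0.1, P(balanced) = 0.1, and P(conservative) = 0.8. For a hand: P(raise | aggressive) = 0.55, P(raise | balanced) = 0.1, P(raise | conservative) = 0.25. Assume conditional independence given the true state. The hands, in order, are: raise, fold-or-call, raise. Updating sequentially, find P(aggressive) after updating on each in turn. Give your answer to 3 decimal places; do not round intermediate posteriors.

Each posterior becomes the prior for the next update.
After 'raise': normaliser = 0.55·0.1000 + 0.1·0.1000 + 0.25·0.8000; P(aggressive) ≈ 0.2075, P(balanced) ≈ 0.0377, P(conservative) ≈ 0.7547
After 'fold-or-call': normaliser = 0.45·0.2075 + 0.9·0.0377 + 0.75·0.7547; P(aggressive) ≈ 0.1347, P(balanced) ≈ 0.0490, P(conservative) ≈ 0.8163
After 'raise': normaliser = 0.55·0.1347 + 0.1·0.0490 + 0.25·0.8163; P(aggressive) ≈ 0.2617, P(balanced) ≈ 0.0173, P(conservative) ≈ 0.7210

0.262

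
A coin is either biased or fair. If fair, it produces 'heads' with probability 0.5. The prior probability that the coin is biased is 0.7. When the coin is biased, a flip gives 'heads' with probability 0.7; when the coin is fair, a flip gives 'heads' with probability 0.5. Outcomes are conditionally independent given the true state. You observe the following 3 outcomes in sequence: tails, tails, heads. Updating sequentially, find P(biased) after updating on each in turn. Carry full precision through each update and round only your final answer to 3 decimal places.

0.540

After 'tails': P(biased) = 0.3·0.7000 / (0.3·0.7000 + 0.5·0.3000) ≈ 0.5833
After 'tails': P(biased) = 0.3·0.5833 / (0.3·0.5833 + 0.5·0.4167) ≈ 0.4565
After 'heads': P(biased) = 0.7·0.4565 / (0.7·0.4565 + 0.5·0.5435) ≈ 0.5404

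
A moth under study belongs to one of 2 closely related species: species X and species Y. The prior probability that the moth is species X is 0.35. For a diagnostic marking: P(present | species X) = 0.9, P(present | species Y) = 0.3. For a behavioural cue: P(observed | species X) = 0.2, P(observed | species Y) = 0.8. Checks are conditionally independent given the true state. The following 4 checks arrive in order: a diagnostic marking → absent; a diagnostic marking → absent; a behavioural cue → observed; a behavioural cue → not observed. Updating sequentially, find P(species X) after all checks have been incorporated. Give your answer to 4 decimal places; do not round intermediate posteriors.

0.0109

After a diagnostic marking='absent': P(species X) = 0.1·0.3500 / (0.1·0.3500 + 0.7·0.6500) ≈ 0.0714
After a diagnostic marking='absent': P(species X) = 0.1·0.0714 / (0.1·0.0714 + 0.7·0.9286) ≈ 0.0109
After a behavioural cue='observed': P(species X) = 0.2·0.0109 / (0.2·0.0109 + 0.8·0.9891) ≈ 0.0027
After a behavioural cue='not observed': P(species X) = 0.8·0.0027 / (0.8·0.0027 + 0.2·0.9973) ≈ 0.0109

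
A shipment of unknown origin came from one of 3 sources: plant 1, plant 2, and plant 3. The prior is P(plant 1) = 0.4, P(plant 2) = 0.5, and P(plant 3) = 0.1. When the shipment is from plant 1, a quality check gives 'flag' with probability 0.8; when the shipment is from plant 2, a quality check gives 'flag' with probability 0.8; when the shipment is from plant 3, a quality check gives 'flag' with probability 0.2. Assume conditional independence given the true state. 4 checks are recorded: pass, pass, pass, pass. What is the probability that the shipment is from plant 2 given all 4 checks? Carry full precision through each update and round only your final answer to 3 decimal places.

After 'pass': normaliser = 0.2·0.4000 + 0.2·0.5000 + 0.8·0.1000; P(plant 1) ≈ 0.3077, P(plant 2) ≈ 0.3846, P(plant 3) ≈ 0.3077
After 'pass': normaliser = 0.2·0.3077 + 0.2·0.3846 + 0.8·0.3077; P(plant 1) ≈ 0.1600, P(plant 2) ≈ 0.2000, P(plant 3) ≈ 0.6400
After 'pass': normaliser = 0.2·0.1600 + 0.2·0.2000 + 0.8·0.6400; P(plant 1) ≈ 0.0548, P(plant 2) ≈ 0.0685, P(plant 3) ≈ 0.8767
After 'pass': normaliser = 0.2·0.0548 + 0.2·0.0685 + 0.8·0.8767; P(plant 1) ≈ 0.0151, P(plant 2) ≈ 0.0189, P(plant 3) ≈ 0.9660

0.019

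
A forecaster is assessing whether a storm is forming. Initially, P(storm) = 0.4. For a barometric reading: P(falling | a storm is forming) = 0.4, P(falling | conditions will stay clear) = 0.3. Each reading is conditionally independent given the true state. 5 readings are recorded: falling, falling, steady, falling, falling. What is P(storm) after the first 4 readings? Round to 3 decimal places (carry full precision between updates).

0.575

After 'falling': P(storm) = 0.4·0.4000 / (0.4·0.4000 + 0.3·0.6000) ≈ 0.4706
After 'falling': P(storm) = 0.4·0.4706 / (0.4·0.4706 + 0.3·0.5294) ≈ 0.5424
After 'steady': P(storm) = 0.6·0.5424 / (0.6·0.5424 + 0.7·0.4576) ≈ 0.5039
After 'falling': P(storm) = 0.4·0.5039 / (0.4·0.5039 + 0.3·0.4961) ≈ 0.5753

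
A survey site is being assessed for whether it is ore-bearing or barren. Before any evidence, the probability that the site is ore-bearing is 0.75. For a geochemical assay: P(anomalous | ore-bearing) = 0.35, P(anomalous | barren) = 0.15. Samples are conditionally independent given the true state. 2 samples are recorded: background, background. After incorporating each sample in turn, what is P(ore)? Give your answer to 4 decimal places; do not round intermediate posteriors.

After 'background': P(ore) = 0.65·0.7500 / (0.65·0.7500 + 0.85·0.2500) ≈ 0.6964
After 'background': P(ore) = 0.65·0.6964 / (0.65·0.6964 + 0.85·0.3036) ≈ 0.6369

0.6369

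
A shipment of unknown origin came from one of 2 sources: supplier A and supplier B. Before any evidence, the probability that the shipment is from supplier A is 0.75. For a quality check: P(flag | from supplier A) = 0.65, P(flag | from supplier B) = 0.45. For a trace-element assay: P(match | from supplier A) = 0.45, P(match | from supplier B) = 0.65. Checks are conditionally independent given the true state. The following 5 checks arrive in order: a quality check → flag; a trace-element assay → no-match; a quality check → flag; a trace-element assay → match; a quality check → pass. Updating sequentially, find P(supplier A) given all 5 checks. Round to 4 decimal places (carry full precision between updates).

After a quality check='flag': P(supplier A) = 0.65·0.7500 / (0.65·0.7500 + 0.45·0.2500) ≈ 0.8125
After a trace-element assay='no-match': P(supplier A) = 0.55·0.8125 / (0.55·0.8125 + 0.35·0.1875) ≈ 0.8720
After a quality check='flag': P(supplier A) = 0.65·0.8720 / (0.65·0.8720 + 0.45·0.1280) ≈ 0.9077
After a trace-element assay='match': P(supplier A) = 0.45·0.9077 / (0.45·0.9077 + 0.65·0.0923) ≈ 0.8720
After a quality check='pass': P(supplier A) = 0.35·0.8720 / (0.35·0.8720 + 0.55·0.1280) ≈ 0.8125

0.8125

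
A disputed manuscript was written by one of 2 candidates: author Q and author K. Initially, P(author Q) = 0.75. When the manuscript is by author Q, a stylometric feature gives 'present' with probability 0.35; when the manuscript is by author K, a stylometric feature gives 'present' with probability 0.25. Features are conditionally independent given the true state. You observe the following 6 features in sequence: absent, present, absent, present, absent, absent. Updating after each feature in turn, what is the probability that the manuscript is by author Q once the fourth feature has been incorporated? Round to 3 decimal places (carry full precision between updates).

0.815

After 'absent': P(author Q) = 0.65·0.7500 / (0.65·0.7500 + 0.75·0.2500) ≈ 0.7222
After 'present': P(author Q) = 0.35·0.7222 / (0.35·0.7222 + 0.25·0.2778) ≈ 0.7845
After 'absent': P(author Q) = 0.65·0.7845 / (0.65·0.7845 + 0.75·0.2155) ≈ 0.7593
After 'present': P(author Q) = 0.35·0.7593 / (0.35·0.7593 + 0.25·0.2407) ≈ 0.8154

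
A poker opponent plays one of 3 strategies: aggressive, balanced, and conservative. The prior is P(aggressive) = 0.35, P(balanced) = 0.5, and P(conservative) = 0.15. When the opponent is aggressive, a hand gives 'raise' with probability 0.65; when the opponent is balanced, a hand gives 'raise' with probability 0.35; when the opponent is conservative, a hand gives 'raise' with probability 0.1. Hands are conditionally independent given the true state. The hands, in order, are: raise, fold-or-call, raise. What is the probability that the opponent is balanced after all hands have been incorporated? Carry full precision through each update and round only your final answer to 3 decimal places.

0.428

Apply Bayes' rule sequentially, carrying P(balanced) forward.
After 'raise': normaliser = 0.65·0.3500 + 0.35·0.5000 + 0.1·0.1500; P(aggressive) ≈ 0.5449, P(balanced) ≈ 0.4192, P(conservative) ≈ 0.0359
After 'fold-or-call': normaliser = 0.35·0.5449 + 0.65·0.4192 + 0.9·0.0359; P(aggressive) ≈ 0.3849, P(balanced) ≈ 0.5498, P(conservative) ≈ 0.0653
After 'raise': normaliser = 0.65·0.3849 + 0.35·0.5498 + 0.1·0.0653; P(aggressive) ≈ 0.5570, P(balanced) ≈ 0.4285, P(conservative) ≈ 0.0145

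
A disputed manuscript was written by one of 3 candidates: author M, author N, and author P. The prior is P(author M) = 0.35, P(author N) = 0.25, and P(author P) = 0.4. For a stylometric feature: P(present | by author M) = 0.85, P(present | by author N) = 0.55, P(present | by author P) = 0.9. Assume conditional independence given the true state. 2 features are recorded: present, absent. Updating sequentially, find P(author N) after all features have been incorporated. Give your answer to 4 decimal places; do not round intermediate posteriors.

0.4342

After 'present': normaliser = 0.85·0.3500 + 0.55·0.2500 + 0.9·0.4000; P(author M) ≈ 0.3742, P(author N) ≈ 0.1730, P(author P) ≈ 0.4528
After 'absent': normaliser = 0.15·0.3742 + 0.45·0.1730 + 0.1·0.4528; P(author M) ≈ 0.3132, P(author N) ≈ 0.4342, P(author P) ≈ 0.2526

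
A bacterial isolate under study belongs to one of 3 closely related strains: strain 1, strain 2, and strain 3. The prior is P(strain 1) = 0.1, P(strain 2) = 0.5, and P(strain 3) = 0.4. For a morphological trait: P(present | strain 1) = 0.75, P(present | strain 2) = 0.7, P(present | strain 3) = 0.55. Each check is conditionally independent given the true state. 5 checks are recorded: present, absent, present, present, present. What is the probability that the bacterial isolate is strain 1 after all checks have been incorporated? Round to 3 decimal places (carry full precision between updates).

0.131

After 'present': normaliser = 0.75·0.1000 + 0.7·0.5000 + 0.55·0.4000; P(strain 1) ≈ 0.1163, P(strain 2) ≈ 0.5426, P(strain 3) ≈ 0.3411
After 'absent': normaliser = 0.25·0.1163 + 0.3·0.5426 + 0.45·0.3411; P(strain 1) ≈ 0.0842, P(strain 2) ≈ 0.4714, P(strain 3) ≈ 0.4444
After 'present': normaliser = 0.75·0.0842 + 0.7·0.4714 + 0.55·0.4444; P(strain 1) ≈ 0.0990, P(strain 2) ≈ 0.5176, P(strain 3) ≈ 0.3834
After 'present': normaliser = 0.75·0.0990 + 0.7·0.5176 + 0.55·0.3834; P(strain 1) ≈ 0.1147, P(strain 2) ≈ 0.5596, P(strain 3) ≈ 0.3257
After 'present': normaliser = 0.75·0.1147 + 0.7·0.5596 + 0.55·0.3257; P(strain 1) ≈ 0.1310, P(strain 2) ≈ 0.5963, P(strain 3) ≈ 0.2727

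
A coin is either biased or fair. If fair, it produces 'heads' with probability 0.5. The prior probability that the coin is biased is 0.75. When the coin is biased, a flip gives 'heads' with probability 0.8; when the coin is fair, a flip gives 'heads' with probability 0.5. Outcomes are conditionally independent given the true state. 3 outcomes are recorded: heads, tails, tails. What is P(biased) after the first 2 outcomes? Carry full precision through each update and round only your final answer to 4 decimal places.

0.6575

Each posterior becomes the prior for the next update.
After 'heads': P(biased) = 0.8·0.7500 / (0.8·0.7500 + 0.5·0.2500) ≈ 0.8276
After 'tails': P(biased) = 0.2·0.8276 / (0.2·0.8276 + 0.5·0.1724) ≈ 0.6575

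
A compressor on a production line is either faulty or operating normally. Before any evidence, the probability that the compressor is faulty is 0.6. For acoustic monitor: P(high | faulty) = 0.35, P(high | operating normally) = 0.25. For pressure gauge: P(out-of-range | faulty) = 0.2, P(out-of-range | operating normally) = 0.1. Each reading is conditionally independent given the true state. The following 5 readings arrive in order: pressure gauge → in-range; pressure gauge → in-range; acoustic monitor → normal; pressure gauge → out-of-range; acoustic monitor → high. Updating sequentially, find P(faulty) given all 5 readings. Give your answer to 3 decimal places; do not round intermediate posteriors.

After pressure gauge='in-range': P(faulty) = 0.8·0.6000 / (0.8·0.6000 + 0.9·0.4000) ≈ 0.5714
After pressure gauge='in-range': P(faulty) = 0.8·0.5714 / (0.8·0.5714 + 0.9·0.4286) ≈ 0.5424
After acoustic monitor='normal': P(faulty) = 0.65·0.5424 / (0.65·0.5424 + 0.75·0.4576) ≈ 0.5067
After pressure gauge='out-of-range': P(faulty) = 0.2·0.5067 / (0.2·0.5067 + 0.1·0.4933) ≈ 0.6726
After acoustic monitor='high': P(faulty) = 0.35·0.6726 / (0.35·0.6726 + 0.25·0.3274) ≈ 0.7420

0.742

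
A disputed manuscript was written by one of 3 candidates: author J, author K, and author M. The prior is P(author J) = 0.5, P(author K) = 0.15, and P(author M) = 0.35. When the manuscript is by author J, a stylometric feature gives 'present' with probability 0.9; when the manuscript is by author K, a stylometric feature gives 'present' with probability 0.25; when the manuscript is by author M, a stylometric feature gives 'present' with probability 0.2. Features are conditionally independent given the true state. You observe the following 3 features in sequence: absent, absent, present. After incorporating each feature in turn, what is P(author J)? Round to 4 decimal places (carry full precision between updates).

0.0639

After 'absent': normaliser = 0.1·0.5000 + 0.75·0.1500 + 0.8·0.3500; P(author J) ≈ 0.1130, P(author K) ≈ 0.2542, P(author M) ≈ 0.6328
After 'absent': normaliser = 0.1·0.1130 + 0.75·0.2542 + 0.8·0.6328; P(author J) ≈ 0.0160, P(author K) ≈ 0.2692, P(author M) ≈ 0.7148
After 'present': normaliser = 0.9·0.0160 + 0.25·0.2692 + 0.2·0.7148; P(author J) ≈ 0.0639, P(author K) ≈ 0.2997, P(author M) ≈ 0.6364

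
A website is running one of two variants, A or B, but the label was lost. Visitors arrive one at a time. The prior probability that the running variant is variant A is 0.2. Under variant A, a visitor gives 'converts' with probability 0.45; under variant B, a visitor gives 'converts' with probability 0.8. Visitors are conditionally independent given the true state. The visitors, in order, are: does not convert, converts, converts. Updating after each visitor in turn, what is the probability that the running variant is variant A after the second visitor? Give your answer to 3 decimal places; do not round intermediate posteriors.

0.279

After 'does not convert': P(A) = 0.55·0.2000 / (0.55·0.2000 + 0.2·0.8000) ≈ 0.4074
After 'converts': P(A) = 0.45·0.4074 / (0.45·0.4074 + 0.8·0.5926) ≈ 0.2789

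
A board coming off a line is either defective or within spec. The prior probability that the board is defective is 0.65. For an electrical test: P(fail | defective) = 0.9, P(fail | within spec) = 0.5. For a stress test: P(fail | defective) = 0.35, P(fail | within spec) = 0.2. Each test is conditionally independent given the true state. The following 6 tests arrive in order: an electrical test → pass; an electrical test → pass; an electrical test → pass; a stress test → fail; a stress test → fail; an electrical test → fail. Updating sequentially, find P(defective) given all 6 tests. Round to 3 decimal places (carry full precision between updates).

0.076

After an electrical test='pass': P(defective) = 0.1·0.6500 / (0.1·0.6500 + 0.5·0.3500) ≈ 0.2708
After an electrical test='pass': P(defective) = 0.1·0.2708 / (0.1·0.2708 + 0.5·0.7292) ≈ 0.0691
After an electrical test='pass': P(defective) = 0.1·0.0691 / (0.1·0.0691 + 0.5·0.9309) ≈ 0.0146
After a stress test='fail': P(defective) = 0.35·0.0146 / (0.35·0.0146 + 0.2·0.9854) ≈ 0.0253
After a stress test='fail': P(defective) = 0.35·0.0253 / (0.35·0.0253 + 0.2·0.9747) ≈ 0.0435
After an electrical test='fail': P(defective) = 0.9·0.0435 / (0.9·0.0435 + 0.5·0.9565) ≈ 0.0757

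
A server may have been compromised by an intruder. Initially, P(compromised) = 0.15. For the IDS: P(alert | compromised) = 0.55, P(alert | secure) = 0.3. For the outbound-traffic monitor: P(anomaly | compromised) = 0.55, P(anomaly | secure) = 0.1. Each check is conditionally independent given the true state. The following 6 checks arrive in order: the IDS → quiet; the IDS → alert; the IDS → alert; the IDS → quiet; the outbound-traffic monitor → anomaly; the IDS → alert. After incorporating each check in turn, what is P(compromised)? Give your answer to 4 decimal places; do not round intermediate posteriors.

After the IDS='quiet': P(compromised) = 0.45·0.1500 / (0.45·0.1500 + 0.7·0.8500) ≈ 0.1019
After the IDS='alert': P(compromised) = 0.55·0.1019 / (0.55·0.1019 + 0.3·0.8981) ≈ 0.1722
After the IDS='alert': P(compromised) = 0.55·0.1722 / (0.55·0.1722 + 0.3·0.8278) ≈ 0.2760
After the IDS='quiet': P(compromised) = 0.45·0.2760 / (0.45·0.2760 + 0.7·0.7240) ≈ 0.1969
After the outbound-traffic monitor='anomaly': P(compromised) = 0.55·0.1969 / (0.55·0.1969 + 0.1·0.8031) ≈ 0.5741
After the IDS='alert': P(compromised) = 0.55·0.5741 / (0.55·0.5741 + 0.3·0.4259) ≈ 0.7120

0.7120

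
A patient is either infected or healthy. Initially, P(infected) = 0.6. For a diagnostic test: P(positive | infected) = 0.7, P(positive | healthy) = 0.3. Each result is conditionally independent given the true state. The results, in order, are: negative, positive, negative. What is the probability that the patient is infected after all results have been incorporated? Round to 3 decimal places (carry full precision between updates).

Each posterior becomes the prior for the next update.
After 'negative': P(infected) = 0.3·0.6000 / (0.3·0.6000 + 0.7·0.4000) ≈ 0.3913
After 'positive': P(infected) = 0.7·0.3913 / (0.7·0.3913 + 0.3·0.6087) ≈ 0.6000
After 'negative': P(infected) = 0.3·0.6000 / (0.3·0.6000 + 0.7·0.4000) ≈ 0.3913

0.391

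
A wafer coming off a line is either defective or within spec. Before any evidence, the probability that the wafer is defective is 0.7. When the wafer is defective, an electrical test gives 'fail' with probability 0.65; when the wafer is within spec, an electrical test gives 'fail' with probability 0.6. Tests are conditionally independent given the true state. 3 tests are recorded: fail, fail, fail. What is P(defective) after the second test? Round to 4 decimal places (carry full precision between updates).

After 'fail': P(defective) = 0.65·0.7000 / (0.65·0.7000 + 0.6·0.3000) ≈ 0.7165
After 'fail': P(defective) = 0.65·0.7165 / (0.65·0.7165 + 0.6·0.2835) ≈ 0.7325

0.7325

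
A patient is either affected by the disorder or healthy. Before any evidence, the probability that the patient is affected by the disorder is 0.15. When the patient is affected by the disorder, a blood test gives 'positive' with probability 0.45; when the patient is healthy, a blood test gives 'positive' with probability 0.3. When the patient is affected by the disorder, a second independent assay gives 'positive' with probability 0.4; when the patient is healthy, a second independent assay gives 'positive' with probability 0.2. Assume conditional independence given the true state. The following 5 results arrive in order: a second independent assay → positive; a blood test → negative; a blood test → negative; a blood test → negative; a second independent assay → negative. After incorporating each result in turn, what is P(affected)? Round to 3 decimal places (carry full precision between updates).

0.114

After a second independent assay='positive': P(affected) = 0.4·0.1500 / (0.4·0.1500 + 0.2·0.8500) ≈ 0.2609
After a blood test='negative': P(affected) = 0.55·0.2609 / (0.55·0.2609 + 0.7·0.7391) ≈ 0.2171
After a blood test='negative': P(affected) = 0.55·0.2171 / (0.55·0.2171 + 0.7·0.7829) ≈ 0.1789
After a blood test='negative': P(affected) = 0.55·0.1789 / (0.55·0.1789 + 0.7·0.8211) ≈ 0.1462
After a second independent assay='negative': P(affected) = 0.6·0.1462 / (0.6·0.1462 + 0.8·0.8538) ≈ 0.1138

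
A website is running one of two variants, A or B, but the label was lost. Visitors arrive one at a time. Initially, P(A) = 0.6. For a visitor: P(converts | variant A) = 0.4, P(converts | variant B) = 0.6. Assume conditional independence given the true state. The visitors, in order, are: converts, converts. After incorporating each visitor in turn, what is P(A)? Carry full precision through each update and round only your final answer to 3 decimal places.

After 'converts': P(A) = 0.4·0.6000 / (0.4·0.6000 + 0.6·0.4000) ≈ 0.5000
After 'converts': P(A) = 0.4·0.5000 / (0.4·0.5000 + 0.6·0.5000) ≈ 0.4000

0.400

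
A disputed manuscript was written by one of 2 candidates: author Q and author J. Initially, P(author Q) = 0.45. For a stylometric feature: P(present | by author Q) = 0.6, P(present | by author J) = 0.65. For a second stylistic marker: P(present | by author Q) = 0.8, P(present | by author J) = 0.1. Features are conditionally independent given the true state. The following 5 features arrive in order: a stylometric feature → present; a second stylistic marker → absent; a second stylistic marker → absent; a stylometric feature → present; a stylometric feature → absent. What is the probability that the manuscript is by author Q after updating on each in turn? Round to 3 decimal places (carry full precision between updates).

After a stylometric feature='present': P(author Q) = 0.6·0.4500 / (0.6·0.4500 + 0.65·0.5500) ≈ 0.4303
After a second stylistic marker='absent': P(author Q) = 0.2·0.4303 / (0.2·0.4303 + 0.9·0.5697) ≈ 0.1437
After a second stylistic marker='absent': P(author Q) = 0.2·0.1437 / (0.2·0.1437 + 0.9·0.8563) ≈ 0.0360
After a stylometric feature='present': P(author Q) = 0.6·0.0360 / (0.6·0.0360 + 0.65·0.9640) ≈ 0.0333
After a stylometric feature='absent': P(author Q) = 0.4·0.0333 / (0.4·0.0333 + 0.35·0.9667) ≈ 0.0379

0.038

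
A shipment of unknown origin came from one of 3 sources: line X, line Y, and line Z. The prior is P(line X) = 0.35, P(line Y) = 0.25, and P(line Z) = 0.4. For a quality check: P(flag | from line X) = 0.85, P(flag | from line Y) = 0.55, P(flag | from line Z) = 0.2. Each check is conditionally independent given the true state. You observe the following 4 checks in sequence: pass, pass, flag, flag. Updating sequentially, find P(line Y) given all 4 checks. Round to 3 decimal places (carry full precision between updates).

Each posterior becomes the prior for the next update.
After 'pass': normaliser = 0.15·0.3500 + 0.45·0.2500 + 0.8·0.4000; P(line X) ≈ 0.1082, P(line Y) ≈ 0.2320, P(line Z) ≈ 0.6598
After 'pass': normaliser = 0.15·0.1082 + 0.45·0.2320 + 0.8·0.6598; P(line X) ≈ 0.0250, P(line Y) ≈ 0.1610, P(line Z) ≈ 0.8140
After 'flag': normaliser = 0.85·0.0250 + 0.55·0.1610 + 0.2·0.8140; P(line X) ≈ 0.0781, P(line Y) ≈ 0.3248, P(line Z) ≈ 0.5972
After 'flag': normaliser = 0.85·0.0781 + 0.55·0.3248 + 0.2·0.5972; P(line X) ≈ 0.1821, P(line Y) ≈ 0.4901, P(line Z) ≈ 0.3277

0.490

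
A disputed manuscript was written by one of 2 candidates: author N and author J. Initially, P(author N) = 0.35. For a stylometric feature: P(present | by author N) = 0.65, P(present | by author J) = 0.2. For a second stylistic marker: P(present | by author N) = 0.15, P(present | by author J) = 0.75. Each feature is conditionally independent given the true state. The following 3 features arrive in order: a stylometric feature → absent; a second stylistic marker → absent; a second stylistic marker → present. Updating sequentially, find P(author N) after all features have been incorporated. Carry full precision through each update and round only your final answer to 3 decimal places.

Each posterior becomes the prior for the next update.
After a stylometric feature='absent': P(author N) = 0.35·0.3500 / (0.35·0.3500 + 0.8·0.6500) ≈ 0.1907
After a second stylistic marker='absent': P(author N) = 0.85·0.1907 / (0.85·0.1907 + 0.25·0.8093) ≈ 0.4447
After a second stylistic marker='present': P(author N) = 0.15·0.4447 / (0.15·0.4447 + 0.75·0.5553) ≈ 0.1381

0.138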